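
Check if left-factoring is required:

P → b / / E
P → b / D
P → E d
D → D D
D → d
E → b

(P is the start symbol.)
Left-factoring is needed when two productions for the same non-terminal
share a common prefix on the right-hand side.

Productions for P:
  P → b / / E
  P → b / D
  P → E d
Productions for D:
  D → D D
  D → d

Found common prefix 'b /' in productions for P

Answer: Yes, P has productions with common prefix 'b /'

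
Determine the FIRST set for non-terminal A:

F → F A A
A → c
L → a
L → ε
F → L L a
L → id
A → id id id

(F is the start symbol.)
From A → c:
  - c is a terminal: add 'c' and stop
From A → id id id:
  - id is a terminal: add 'id' and stop

Collecting: FIRST(A) = { 'c', 'id' }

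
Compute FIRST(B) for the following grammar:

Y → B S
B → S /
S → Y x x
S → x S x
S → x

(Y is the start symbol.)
{ 'x' }

To compute FIRST(B), examine every production with B on the left-hand side, reading each right-hand side left to right until a non-nullable symbol is reached.

FIRST sets of the other non-terminals involved (by the same procedure, iterated to a fixed point):
  FIRST(S) = { 'x' }

From B → S /:
  - S is a non-terminal: add FIRST(S) \ {ε} = { 'x' }
    S is not nullable, so stop

Collecting: FIRST(B) = { 'x' }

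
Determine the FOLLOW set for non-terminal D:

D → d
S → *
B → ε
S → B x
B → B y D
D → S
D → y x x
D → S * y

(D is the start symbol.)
{ $, 'x', 'y' }

To compute FOLLOW(D), find every occurrence of D on a right-hand side N → α D β: add FIRST(β) \ {ε}, and if β is empty or nullable also add FOLLOW(N). Iterate to a fixed point.

D is the start symbol, so $ ∈ FOLLOW(D).
In B → B y D: D is at the end, add FOLLOW(B)

The FOLLOW sets referred to above (computed the same way, to a fixed point):
  FOLLOW(B) = { 'x', 'y' }

Taking the union: FOLLOW(D) = { $, 'x', 'y' }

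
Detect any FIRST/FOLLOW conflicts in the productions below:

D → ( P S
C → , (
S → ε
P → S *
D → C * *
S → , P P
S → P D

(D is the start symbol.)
Yes. S → P D with FOLLOW(S) on { '*' }

Nullable non-terminals: S.
FIRST sets used below: FIRST(P) = { '*', ',' }

S: nullable alternative(s) S → ε; FOLLOW(S) = { $, '*' }
  S → ε: FIRST \ {ε} = { } — this is the only nullable alternative, skip
  S → , P P: FIRST \ {ε} = { ',' } — disjoint from FOLLOW(S)
  S → P D: FIRST \ {ε} = { '*', ',' } — overlaps FOLLOW(S) on { '*' }: CONFLICT

C, D, P have no nullable alternative, so no FIRST/FOLLOW check is needed there.

So the grammar has 1 FIRST/FOLLOW conflict (marked CONFLICT above).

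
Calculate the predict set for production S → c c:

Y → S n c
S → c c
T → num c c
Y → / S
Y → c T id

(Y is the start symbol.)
{ 'c' }

PREDICT(S → c c) = (FIRST(RHS) \ {ε}) ∪ (FOLLOW(S) if ε ∈ FIRST(RHS), i.e. RHS ⇒* ε)
FIRST(c c) = { 'c' }
ε ∉ FIRST(c c), so FOLLOW(S) is not added.
PREDICT(S → c c) = { 'c' }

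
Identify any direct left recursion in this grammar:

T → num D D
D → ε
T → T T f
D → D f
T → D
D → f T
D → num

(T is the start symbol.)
Yes, T, D are left-recursive

Direct left recursion occurs when N → N α for some non-terminal N (the right-hand side begins with the left-hand side itself).

T → num D D: starts with num
D → ε: starts with ε
T → T T f: LEFT RECURSIVE (starts with T)
D → D f: LEFT RECURSIVE (starts with D)
T → D: starts with D
D → f T: starts with f
D → num: starts with num

The grammar has direct left recursion on: T, D.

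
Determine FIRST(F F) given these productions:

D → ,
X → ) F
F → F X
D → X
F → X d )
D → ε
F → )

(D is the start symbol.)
{ ')' }

FIRST sets of the non-terminals involved (from the grammar, by fixed-point iteration):
  FIRST(F) = { ')' }

To compute FIRST(F F), process the symbols left to right:
Symbol F is a non-terminal. Add FIRST(F) \ {ε} = { ')' }
F is not nullable (ε ∉ FIRST(F)), so stop here.
FIRST(F F) = { ')' }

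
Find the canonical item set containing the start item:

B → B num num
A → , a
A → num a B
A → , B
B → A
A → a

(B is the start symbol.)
{ [A → . , B], [A → . , a], [A → . a], [A → . num a B], [B → . A], [B → . B num num], [B' → . B] }

First, augment the grammar with B' → B
I₀ = CLOSURE({ [B' → . B] }):
  [B' → . B] has the dot before B: add [B → . B num num], [B → . A]
  [B → . A] has the dot before A: add [A → . , a], [A → . num a B], [A → . , B], [A → . a]
No further items can be added.

I₀ = { [A → . , B], [A → . , a], [A → . a], [A → . num a B], [B → . A], [B → . B num num], [B' → . B] }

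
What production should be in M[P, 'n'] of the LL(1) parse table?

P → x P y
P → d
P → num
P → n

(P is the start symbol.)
P → n

To find M[P, 'n'], we find productions for P where 'n' is in the predict set (PREDICT(N → α) = (FIRST(α) \ {ε}) ∪ (FOLLOW(N) if α ⇒* ε)).

P → x P y: PREDICT = { 'x' }
P → d: PREDICT = { 'd' }
P → num: PREDICT = { 'num' }
P → n: PREDICT = { 'n' }
  'n' is in predict set, so this production goes in M[P, 'n']

M[P, 'n'] = P → n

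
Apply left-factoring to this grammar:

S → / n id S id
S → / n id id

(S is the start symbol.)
Left-factoring transforms A → αβ₁ | αβ₂ into A → αA' and A' → β₁ | β₂
(α is the longest common prefix among the alternatives). Repeat until
no nonterminal has two alternatives with a common prefix.

Round 1: S has alternatives sharing prefix '/ n id'. Introduce S': S → / n id S'
  Add: S' → S id
  Add: S' → id

No remaining common prefixes — done.

Resulting grammar:
S → / n id S'
S' → S id
S' → id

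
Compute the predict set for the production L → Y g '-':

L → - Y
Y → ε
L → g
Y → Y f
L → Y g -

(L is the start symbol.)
{ 'f', 'g' }

PREDICT(L → Y g '-') = (FIRST(RHS) \ {ε}) ∪ (FOLLOW(L) if ε ∈ FIRST(RHS), i.e. RHS ⇒* ε)
FIRST(Y) = { 'f', ε }
FIRST(Y g '-') = { 'f', 'g' }
ε ∉ FIRST(Y g '-'), so FOLLOW(L) is not added.
PREDICT(L → Y g '-') = { 'f', 'g' }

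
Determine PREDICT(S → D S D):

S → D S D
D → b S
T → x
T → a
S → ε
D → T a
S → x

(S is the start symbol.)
PREDICT(S → D S D) = (FIRST(RHS) \ {ε}) ∪ (FOLLOW(S) if ε ∈ FIRST(RHS), i.e. RHS ⇒* ε)
FIRST(D) = { 'a', 'b', 'x' }
FIRST(D S D) = { 'a', 'b', 'x' }
ε ∉ FIRST(D S D), so FOLLOW(S) is not added.
PREDICT(S → D S D) = { 'a', 'b', 'x' }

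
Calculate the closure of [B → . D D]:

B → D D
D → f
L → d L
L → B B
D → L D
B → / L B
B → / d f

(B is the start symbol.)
To compute CLOSURE, for each item [A → α.Bβ] where B is a non-terminal, add [B → .γ] for all productions B → γ; repeat for the newly added items until nothing changes.

Start with: [B → . D D]
  [B → . D D] has the dot before D: add [D → . f], [D → . L D]
  [D → . L D] has the dot before L: add [L → . d L], [L → . B B]
  [L → . B B] has the dot before B: add [B → . / L B], [B → . / d f]
No further items can be added.

CLOSURE = { [B → . / L B], [B → . / d f], [B → . D D], [D → . L D], [D → . f], [L → . B B], [L → . d L] }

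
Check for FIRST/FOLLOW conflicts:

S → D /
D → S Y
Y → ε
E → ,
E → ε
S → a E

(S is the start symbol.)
No FIRST/FOLLOW conflicts.

A FIRST/FOLLOW conflict occurs when a non-terminal N has a nullable alternative N → β (β ⇒* ε) and another alternative N → α with FIRST(α) ∩ FOLLOW(N) ≠ ∅: on such a lookahead the parser cannot decide between expanding α and letting N vanish via β.

Nullable non-terminals: E, Y.

E: nullable alternative(s) E → ε; FOLLOW(E) = { $, '/' }
  E → ,: FIRST \ {ε} = { ',' } — disjoint from FOLLOW(E)
  E → ε: FIRST \ {ε} = { } — this is the only nullable alternative, skip
Y has a nullable alternative but only one production, so nothing to check.

D, S have no nullable alternative, so no FIRST/FOLLOW check is needed there.

No FIRST/FOLLOW conflicts found.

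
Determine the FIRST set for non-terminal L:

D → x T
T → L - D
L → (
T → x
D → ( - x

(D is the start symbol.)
{ '(' }

From L → (:
  - '(' is a terminal: add '(' and stop

Collecting: FIRST(L) = { '(' }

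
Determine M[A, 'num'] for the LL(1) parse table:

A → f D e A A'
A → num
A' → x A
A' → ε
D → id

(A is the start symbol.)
To find M[A, 'num'], we find productions for A where 'num' is in the predict set (PREDICT(N → α) = (FIRST(α) \ {ε}) ∪ (FOLLOW(N) if α ⇒* ε)).

A → f D e A A': PREDICT = { 'f' }
A → num: PREDICT = { 'num' }
  'num' is in predict set, so this production goes in M[A, 'num']

M[A, 'num'] = A → num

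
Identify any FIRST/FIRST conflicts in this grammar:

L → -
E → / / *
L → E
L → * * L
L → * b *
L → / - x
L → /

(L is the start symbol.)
A FIRST/FIRST conflict occurs when two productions N → α and N → β for the same non-terminal have FIRST(α) ∩ FIRST(β) ≠ ∅ (with ε ∈ FIRST of a nullable right-hand side, so two nullable alternatives also conflict).

FIRST sets of the non-terminals at (or reachable through a nullable prefix from) the front of some alternative:
  FIRST(E) = { '/' }

Productions for L:
  L → -: FIRST = { '-' }
  L → E: FIRST = { '/' }
  L → * * L: FIRST = { '*' }
  L → * b *: FIRST = { '*' }
  L → / - x: FIRST = { '/' }
  L → /: FIRST = { '/' }
E has only one production, so no FIRST/FIRST conflict is possible there.

Conflict for L: L → E and L → / - x
  Overlap: { '/' }
Conflict for L: L → E and L → /
  Overlap: { '/' }
Conflict for L: L → * * L and L → * b *
  Overlap: { '*' }
Conflict for L: L → / - x and L → /
  Overlap: { '/' }

Answer: Yes. L → E / L → '/' '-' x on { '/' }; L → E / L → '/' on { '/' }; L → '*' '*' L / L → '*' b '*' on { '*' }; L → '/' '-' x / L → '/' on { '/' }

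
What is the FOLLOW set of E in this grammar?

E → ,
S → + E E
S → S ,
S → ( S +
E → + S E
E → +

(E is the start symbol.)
To compute FOLLOW(E), find every occurrence of E on a right-hand side N → α E β: add FIRST(β) \ {ε}, and if β is empty or nullable also add FOLLOW(N). Iterate to a fixed point.

E is the start symbol, so $ ∈ FOLLOW(E).
In S → + E E: E is followed by E, add FIRST(E) \ {ε} = { '+', ',' }
In S → + E E: E is at the end, add FOLLOW(S)
In E → + S E: E is at the end; this adds FOLLOW(E) to itself — nothing new

The FOLLOW sets referred to above (computed the same way, to a fixed point):
  FOLLOW(S) = { '+', ',' }

Taking the union: FOLLOW(E) = { $, '+', ',' }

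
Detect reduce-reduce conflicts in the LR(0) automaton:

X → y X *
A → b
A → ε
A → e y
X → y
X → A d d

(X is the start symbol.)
A reduce-reduce conflict occurs when an LR(0) state has two complete items [A → α .] and [B → β .] — both call for a reduction, and with no lookahead the parser cannot choose between them.

Augment with X' → X and build the canonical LR(0) collection (I0 = CLOSURE({[X' → . X]}), then GOTO on every symbol after a dot until no new states appear). It has 11 states:
  I0: { [A → . b], [A → . e y], [A → .], [X → . A d d], [X → . y X *], [X → . y], [X' → . X] }  — shift, reduce
  I1: { [X → A . d d] }  — shift
  I2: { [X' → X .] }  — accept
  I3: { [A → b .] }  — reduce
  I4: { [A → e . y] }  — shift
  I5: { [A → . b], [A → . e y], [A → .], [X → . A d d], [X → . y X *], [X → . y], [X → y . X *], [X → y .] }  — shift, 2 reduces
  I6: { [X → y X . *] }  — shift
  I7: { [X → y X * .] }  — reduce
  I8: { [A → e y .] }  — reduce
  I9: { [X → A d . d] }  — shift
  I10: { [X → A d d .] }  — reduce

I5 contains complete items [A → .], [X → y .] — reduce-reduce conflict.

Answer: Yes — I5: [A → .] vs [X → y .]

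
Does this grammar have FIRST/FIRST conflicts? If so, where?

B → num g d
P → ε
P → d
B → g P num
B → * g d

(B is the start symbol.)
No FIRST/FIRST conflicts.

Productions for B:
  B → num g d: FIRST = { 'num' }
  B → g P num: FIRST = { 'g' }
  B → * g d: FIRST = { '*' }
Productions for P:
  P → ε: FIRST = { ε }
  P → d: FIRST = { 'd' }

All alternatives of each non-terminal have pairwise disjoint FIRST sets.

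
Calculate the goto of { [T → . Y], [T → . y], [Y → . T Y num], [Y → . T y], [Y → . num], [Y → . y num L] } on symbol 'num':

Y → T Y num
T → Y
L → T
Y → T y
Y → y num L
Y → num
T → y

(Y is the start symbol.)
{ [Y → num .] }

GOTO(I, 'num') = CLOSURE({ [A → αX.β] : [A → α.Xβ] ∈ I, X = 'num' })

Items with dot before 'num', with the dot advanced:
  [Y → . num] → [Y → num .]
Closure adds nothing (no advanced item has the dot before a non-terminal).

GOTO = { [Y → num .] }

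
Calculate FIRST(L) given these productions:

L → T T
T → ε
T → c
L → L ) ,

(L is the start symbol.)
{ ')', 'c', ε }

FIRST sets of the other non-terminals involved (by the same procedure, iterated to a fixed point):
  FIRST(T) = { 'c', ε }

From L → T T:
  - T is a non-terminal: add FIRST(T) \ {ε} = { 'c' }
    T is nullable, so continue to the next symbol
  - T is a non-terminal: add FIRST(T) \ {ε} = { 'c' }
    T is nullable and nothing follows, so the whole right-hand side can vanish: ε ∈ FIRST(L)
From L → L ) ,:
  - L is the symbol being defined: contributes nothing new
    L is nullable, so continue to the next symbol
  - ')' is a terminal: add ')' and stop

Collecting: FIRST(L) = { ')', 'c', ε }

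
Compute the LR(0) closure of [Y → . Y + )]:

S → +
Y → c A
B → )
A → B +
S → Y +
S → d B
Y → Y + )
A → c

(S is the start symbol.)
To compute CLOSURE, for each item [A → α.Bβ] where B is a non-terminal, add [B → .γ] for all productions B → γ; repeat for the newly added items until nothing changes.

Start with: [Y → . Y + )]
  [Y → . Y + )] has the dot before Y: add [Y → . c A]
No further items can be added.

CLOSURE = { [Y → . Y + )], [Y → . c A] }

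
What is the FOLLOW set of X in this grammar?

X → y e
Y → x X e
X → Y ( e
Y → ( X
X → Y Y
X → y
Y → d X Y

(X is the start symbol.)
{ $, '(', 'd', 'e', 'x' }

X is the start symbol, so $ ∈ FOLLOW(X).
In Y → x X e: X is followed by e, add FIRST(e) \ {ε} = { 'e' }
In Y → ( X: X is at the end, add FOLLOW(Y)
In Y → d X Y: X is followed by Y, add FIRST(Y) \ {ε} = { '(', 'd', 'x' }

The FOLLOW sets referred to above (computed the same way, to a fixed point):
  FOLLOW(Y) = { $, '(', 'd', 'e', 'x' }

Taking the union: FOLLOW(X) = { $, '(', 'd', 'e', 'x' }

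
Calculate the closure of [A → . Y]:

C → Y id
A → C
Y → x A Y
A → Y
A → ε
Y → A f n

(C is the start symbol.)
To compute CLOSURE, for each item [A → α.Bβ] where B is a non-terminal, add [B → .γ] for all productions B → γ; repeat for the newly added items until nothing changes.

Start with: [A → . Y]
  [A → . Y] has the dot before Y: add [Y → . x A Y], [Y → . A f n]
  [Y → . A f n] has the dot before A: add [A → . C], [A → .]
  [A → . C] has the dot before C: add [C → . Y id]
No further items can be added.

CLOSURE = { [A → . C], [A → . Y], [A → .], [C → . Y id], [Y → . A f n], [Y → . x A Y] }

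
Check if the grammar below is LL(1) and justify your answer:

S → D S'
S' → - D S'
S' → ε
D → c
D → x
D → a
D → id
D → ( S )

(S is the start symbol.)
A grammar is LL(1) if for each non-terminal N with multiple productions, the predict sets of those productions are pairwise disjoint, where PREDICT(N → α) = (FIRST(α) \ {ε}) ∪ (FOLLOW(N) if α ⇒* ε).

Relevant sets:
  FOLLOW(S') = { $, ')' }

For S':
  PREDICT(S' → '-' D S') = { '-' }
  PREDICT(S' → ε) = { $, ')' }
For D:
  PREDICT(D → c) = { 'c' }
  PREDICT(D → x) = { 'x' }
  PREDICT(D → a) = { 'a' }
  PREDICT(D → id) = { 'id' }
  PREDICT(D → '(' S ')') = { '(' }
S has a single production, so nothing to check there.

All predict sets are disjoint. The grammar IS LL(1).

Answer: Yes, the grammar is LL(1).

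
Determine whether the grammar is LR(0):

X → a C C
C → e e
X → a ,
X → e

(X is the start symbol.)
Augment with X' → X and build the canonical LR(0) collection (I0 = CLOSURE({[X' → . X]}), then GOTO on every symbol after a dot until no new states appear). It has 9 states:
  I0: { [X → . a ,], [X → . a C C], [X → . e], [X' → . X] }  — shift
  I1: { [X' → X .] }  — accept
  I2: { [C → . e e], [X → a . ,], [X → a . C C] }  — shift
  I3: { [X → e .] }  — reduce
  I4: { [X → a , .] }  — reduce
  I5: { [C → . e e], [X → a C . C] }  — shift
  I6: { [C → e . e] }  — shift
  I7: { [C → e e .] }  — reduce
  I8: { [X → a C C .] }  — reduce

Every state is either a pure shift/goto state or contains exactly one complete item and nothing to shift — no conflicts. The grammar is LR(0).

Answer: Yes, the grammar is LR(0)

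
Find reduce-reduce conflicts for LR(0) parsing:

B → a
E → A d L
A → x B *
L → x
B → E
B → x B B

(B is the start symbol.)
No reduce-reduce conflicts

A reduce-reduce conflict occurs when an LR(0) state has two complete items [A → α .] and [B → β .] — both call for a reduction, and with no lookahead the parser cannot choose between them.

Augment with B' → B and build the canonical LR(0) collection (I0 = CLOSURE({[B' → . B]}), then GOTO on every symbol after a dot until no new states appear). It has 12 states:
  I0: { [A → . x B *], [B → . E], [B → . a], [B → . x B B], [B' → . B], [E → . A d L] }  — shift
  I1: { [E → A . d L] }  — shift
  I2: { [B' → B .] }  — accept
  I3: { [B → E .] }  — reduce
  I4: { [B → a .] }  — reduce
  I5: { [A → . x B *], [A → x . B *], [B → . E], [B → . a], [B → . x B B], [B → x . B B], [E → . A d L] }  — shift
  I6: { [A → . x B *], [A → x B . *], [B → . E], [B → . a], [B → . x B B], [B → x B . B], [E → . A d L] }  — shift
  I7: { [A → x B * .] }  — reduce
  I8: { [B → x B B .] }  — reduce
  I9: { [E → A d . L], [L → . x] }  — shift
  I10: { [E → A d L .] }  — reduce
  I11: { [L → x .] }  — reduce

No state contains more than one complete item.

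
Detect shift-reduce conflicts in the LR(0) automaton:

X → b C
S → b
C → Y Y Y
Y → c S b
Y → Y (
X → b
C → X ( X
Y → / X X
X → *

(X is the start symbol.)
Yes — I3: [X → b .] vs [X → . *]; I14: [C → Y Y Y .] vs [Y → Y . (]

A shift-reduce conflict occurs when an LR(0) state has both:
  - a complete (reduce) item [A → α .] (dot at the end), and
  - a shift item [B → β . c γ] (dot before a terminal).

Augment with X' → X and build the canonical LR(0) collection (I0 = CLOSURE({[X' → . X]}), then GOTO on every symbol after a dot until no new states appear). It has 19 states:
  I0: { [X → . *], [X → . b C], [X → . b], [X' → . X] }  — shift
  I1: { [X → * .] }  — reduce
  I2: { [X' → X .] }  — accept
  I3: { [C → . X ( X], [C → . Y Y Y], [X → . *], [X → . b C], [X → . b], [X → b . C], [X → b .], [Y → . / X X], [Y → . Y (], [Y → . c S b] }  — shift, reduce
  I4: { [X → . *], [X → . b C], [X → . b], [Y → / . X X] }  — shift
  I5: { [X → b C .] }  — reduce
  I6: { [C → X . ( X] }  — shift
  I7: { [C → Y . Y Y], [Y → . / X X], [Y → . Y (], [Y → . c S b], [Y → Y . (] }  — shift
  I8: { [S → . b], [Y → c . S b] }  — shift
  I9: { [Y → c S . b] }  — shift
  I10: { [S → b .] }  — reduce
  I11: { [Y → c S b .] }  — reduce
  I12: { [Y → Y ( .] }  — reduce
  I13: { [C → Y Y . Y], [Y → . / X X], [Y → . Y (], [Y → . c S b], [Y → Y . (] }  — shift
  I14: { [C → Y Y Y .], [Y → Y . (] }  — shift, reduce
  I15: { [C → X ( . X], [X → . *], [X → . b C], [X → . b] }  — shift
  I16: { [C → X ( X .] }  — reduce
  I17: { [X → . *], [X → . b C], [X → . b], [Y → / X . X] }  — shift
  I18: { [Y → / X X .] }  — reduce

I3 contains reduce item [X → b .] and shift items [X → . *], [X → . b], [X → . b C], [Y → . / X X], [Y → . c S b] — shift-reduce conflict.
I14 contains reduce item [C → Y Y Y .] and shift item [Y → Y . (] — shift-reduce conflict.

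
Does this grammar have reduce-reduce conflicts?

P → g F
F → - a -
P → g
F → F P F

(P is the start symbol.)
No reduce-reduce conflicts

A reduce-reduce conflict occurs when an LR(0) state has two complete items [A → α .] and [B → β .] — both call for a reduction, and with no lookahead the parser cannot choose between them.

Augment with P' → P and build the canonical LR(0) collection (I0 = CLOSURE({[P' → . P]}), then GOTO on every symbol after a dot until no new states appear). It has 9 states:
  I0: { [P → . g F], [P → . g], [P' → . P] }  — shift
  I1: { [P' → P .] }  — accept
  I2: { [F → . - a -], [F → . F P F], [P → g . F], [P → g .] }  — shift, reduce
  I3: { [F → - . a -] }  — shift
  I4: { [F → F . P F], [P → . g F], [P → . g], [P → g F .] }  — shift, reduce
  I5: { [F → . - a -], [F → . F P F], [F → F P . F] }  — shift
  I6: { [F → F . P F], [F → F P F .], [P → . g F], [P → . g] }  — shift, reduce
  I7: { [F → - a . -] }  — shift
  I8: { [F → - a - .] }  — reduce

No state contains more than one complete item.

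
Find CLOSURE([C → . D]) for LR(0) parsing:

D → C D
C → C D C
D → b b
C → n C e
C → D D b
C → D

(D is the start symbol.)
Start with: [C → . D]
  [C → . D] has the dot before D: add [D → . C D], [D → . b b]
  [D → . C D] has the dot before C: add [C → . C D C], [C → . n C e], [C → . D D b]
No further items can be added.

CLOSURE = { [C → . C D C], [C → . D D b], [C → . D], [C → . n C e], [D → . C D], [D → . b b] }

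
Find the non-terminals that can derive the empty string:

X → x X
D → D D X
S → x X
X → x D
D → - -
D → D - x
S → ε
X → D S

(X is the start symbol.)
{ 'S' }

A non-terminal is nullable if it can derive ε (the empty string): either it has an ε-production, or it has a production whose right-hand side consists entirely of nullable non-terminals.

ε-productions: S → ε
So S is immediately nullable.
No further non-terminal can be added: every production for the remaining non-terminals contains a terminal or a non-nullable non-terminal.
Nullable = { 'S' }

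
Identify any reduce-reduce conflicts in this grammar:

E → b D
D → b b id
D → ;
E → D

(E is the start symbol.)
No reduce-reduce conflicts

A reduce-reduce conflict occurs when an LR(0) state has two complete items [A → α .] and [B → β .] — both call for a reduction, and with no lookahead the parser cannot choose between them.

Augment with E' → E and build the canonical LR(0) collection (I0 = CLOSURE({[E' → . E]}), then GOTO on every symbol after a dot until no new states appear). It has 9 states:
  I0: { [D → . ;], [D → . b b id], [E → . D], [E → . b D], [E' → . E] }  — shift
  I1: { [D → ; .] }  — reduce
  I2: { [E → D .] }  — reduce
  I3: { [E' → E .] }  — accept
  I4: { [D → . ;], [D → . b b id], [D → b . b id], [E → b . D] }  — shift
  I5: { [E → b D .] }  — reduce
  I6: { [D → b . b id], [D → b b . id] }  — shift
  I7: { [D → b b . id] }  — shift
  I8: { [D → b b id .] }  — reduce

No state contains more than one complete item.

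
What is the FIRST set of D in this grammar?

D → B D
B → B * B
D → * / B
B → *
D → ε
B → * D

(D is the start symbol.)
To compute FIRST(D), examine every production with D on the left-hand side, reading each right-hand side left to right until a non-nullable symbol is reached.

FIRST sets of the other non-terminals involved (by the same procedure, iterated to a fixed point):
  FIRST(B) = { '*' }

From D → B D:
  - B is a non-terminal: add FIRST(B) \ {ε} = { '*' }
    B is not nullable, so stop
From D → * / B:
  - '*' is a terminal: add '*' and stop
From D → ε:
  - ε-production, so ε ∈ FIRST(D)

Collecting: FIRST(D) = { '*', ε }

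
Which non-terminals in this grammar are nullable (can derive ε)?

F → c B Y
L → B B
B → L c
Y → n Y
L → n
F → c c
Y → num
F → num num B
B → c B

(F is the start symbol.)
A non-terminal is nullable if it can derive ε (the empty string): either it has an ε-production, or it has a production whose right-hand side consists entirely of nullable non-terminals.

There are no ε-productions, so no non-terminal can derive ε.
No non-terminals are nullable.

Answer: None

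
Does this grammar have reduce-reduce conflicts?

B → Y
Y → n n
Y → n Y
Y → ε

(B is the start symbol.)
Augment with B' → B and build the canonical LR(0) collection (I0 = CLOSURE({[B' → . B]}), then GOTO on every symbol after a dot until no new states appear). It has 6 states:
  I0: { [B → . Y], [B' → . B], [Y → . n Y], [Y → . n n], [Y → .] }  — shift, reduce
  I1: { [B' → B .] }  — accept
  I2: { [B → Y .] }  — reduce
  I3: { [Y → . n Y], [Y → . n n], [Y → .], [Y → n . Y], [Y → n . n] }  — shift, reduce
  I4: { [Y → n Y .] }  — reduce
  I5: { [Y → . n Y], [Y → . n n], [Y → .], [Y → n . Y], [Y → n . n], [Y → n n .] }  — shift, 2 reduces

I5 contains complete items [Y → .], [Y → n n .] — reduce-reduce conflict.

Answer: Yes — I5: [Y → .] vs [Y → n n .]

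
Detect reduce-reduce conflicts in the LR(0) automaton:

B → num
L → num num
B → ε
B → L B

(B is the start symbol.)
No reduce-reduce conflicts

A reduce-reduce conflict occurs when an LR(0) state has two complete items [A → α .] and [B → β .] — both call for a reduction, and with no lookahead the parser cannot choose between them.

Augment with B' → B and build the canonical LR(0) collection (I0 = CLOSURE({[B' → . B]}), then GOTO on every symbol after a dot until no new states appear). It has 6 states:
  I0: { [B → . L B], [B → . num], [B → .], [B' → . B], [L → . num num] }  — shift, reduce
  I1: { [B' → B .] }  — accept
  I2: { [B → . L B], [B → . num], [B → .], [B → L . B], [L → . num num] }  — shift, reduce
  I3: { [B → num .], [L → num . num] }  — shift, reduce
  I4: { [L → num num .] }  — reduce
  I5: { [B → L B .] }  — reduce

No state contains more than one complete item.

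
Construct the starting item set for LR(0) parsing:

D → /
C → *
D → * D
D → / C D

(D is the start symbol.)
First, augment the grammar with D' → D
I₀ = CLOSURE({ [D' → . D] }):
  [D' → . D] has the dot before D: add [D → . /], [D → . * D], [D → . / C D]
No further items can be added.

I₀ = { [D → . * D], [D → . / C D], [D → . /], [D' → . D] }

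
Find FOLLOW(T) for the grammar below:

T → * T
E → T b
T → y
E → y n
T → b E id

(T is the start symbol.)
T is the start symbol, so $ ∈ FOLLOW(T).
In T → * T: T is at the end; this adds FOLLOW(T) to itself — nothing new
In E → T b: T is followed by b, add FIRST(b) \ {ε} = { 'b' }

Taking the union: FOLLOW(T) = { $, 'b' }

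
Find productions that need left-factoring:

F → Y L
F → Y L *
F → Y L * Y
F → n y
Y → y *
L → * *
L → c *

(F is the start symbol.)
Yes, F has productions with common prefix 'Y L'

Left-factoring is needed when two productions for the same non-terminal
share a common prefix on the right-hand side.

Productions for F:
  F → Y L
  F → Y L *
  F → Y L * Y
  F → n y
Productions for L:
  L → * *
  L → c *

Found common prefix 'Y L' in productions for F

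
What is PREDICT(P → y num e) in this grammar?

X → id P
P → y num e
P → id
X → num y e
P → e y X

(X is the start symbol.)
PREDICT(P → y num e) = (FIRST(RHS) \ {ε}) ∪ (FOLLOW(P) if ε ∈ FIRST(RHS), i.e. RHS ⇒* ε)
FIRST(y num e) = { 'y' }
ε ∉ FIRST(y num e), so FOLLOW(P) is not added.
PREDICT(P → y num e) = { 'y' }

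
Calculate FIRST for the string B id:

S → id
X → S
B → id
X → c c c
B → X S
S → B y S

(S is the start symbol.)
FIRST sets of the non-terminals involved (from the grammar, by fixed-point iteration):
  FIRST(B) = { 'c', 'id' }

To compute FIRST(B id), process the symbols left to right:
Symbol B is a non-terminal. Add FIRST(B) \ {ε} = { 'c', 'id' }
B is not nullable (ε ∉ FIRST(B)), so stop here.
FIRST(B id) = { 'c', 'id' }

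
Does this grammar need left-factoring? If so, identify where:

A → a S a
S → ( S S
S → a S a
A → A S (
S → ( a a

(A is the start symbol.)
Yes, S has productions with common prefix '('

Left-factoring is needed when two productions for the same non-terminal
share a common prefix on the right-hand side.

Productions for A:
  A → a S a
  A → A S (
Productions for S:
  S → ( S S
  S → a S a
  S → ( a a

Found common prefix '(' in productions for S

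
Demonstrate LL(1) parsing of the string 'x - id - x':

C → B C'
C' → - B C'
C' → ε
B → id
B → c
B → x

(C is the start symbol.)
LL(1) parsing maintains a stack (initially the start symbol over $) and the input. At each step: if the stack top is a terminal, match it against the current input token; if it is a non-terminal N, replace it with the RHS of M[N, lookahead] (the unique production whose predict set contains the lookahead).

Stack is shown with the top on the left.

Stack     Input         Action
------------------------------
C $       x - id - x $  output C → B C'
B C' $    x - id - x $  output B → x
x C' $    x - id - x $  match 'x'
C' $      - id - x $    output C' → - B C'
- B C' $  - id - x $    match '-'
B C' $    id - x $      output B → id
id C' $   id - x $      match 'id'
C' $      - x $         output C' → - B C'
- B C' $  - x $         match '-'
B C' $    x $           output B → x
x C' $    x $           match 'x'
C' $      $             output C' → ε
$         $             accept

The string is accepted.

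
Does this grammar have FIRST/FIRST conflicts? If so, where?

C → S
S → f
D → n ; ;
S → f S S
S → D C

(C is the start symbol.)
Yes. S → f / S → f S S on { 'f' }

FIRST sets of the non-terminals at (or reachable through a nullable prefix from) the front of some alternative:
  FIRST(D) = { 'n' }

Productions for S:
  S → f: FIRST = { 'f' }
  S → f S S: FIRST = { 'f' }
  S → D C: FIRST = { 'n' }
C, D have only one production, so no FIRST/FIRST conflict is possible there.

Conflict for S: S → f and S → f S S
  Overlap: { 'f' }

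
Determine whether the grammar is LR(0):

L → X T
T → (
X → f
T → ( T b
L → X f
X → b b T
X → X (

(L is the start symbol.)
No. Shift-reduce conflict between [T → ( .] and [T → . (]

Augment with L' → L and build the canonical LR(0) collection (I0 = CLOSURE({[L' → . L]}), then GOTO on every symbol after a dot until no new states appear). It has 13 states:
  I0: { [L → . X T], [L → . X f], [L' → . L], [X → . X (], [X → . b b T], [X → . f] }  — shift
  I1: { [L' → L .] }  — accept
  I2: { [L → X . T], [L → X . f], [T → . ( T b], [T → . (], [X → X . (] }  — shift
  I3: { [X → b . b T] }  — shift
  I4: { [X → f .] }  — reduce
  I5: { [T → . ( T b], [T → . (], [X → b b . T] }  — shift
  I6: { [T → ( . T b], [T → ( .], [T → . ( T b], [T → . (] }  — shift, reduce
  I7: { [X → b b T .] }  — reduce
  I8: { [T → ( T . b] }  — shift
  I9: { [T → ( T b .] }  — reduce
  I10: { [T → ( . T b], [T → ( .], [T → . ( T b], [T → . (], [X → X ( .] }  — shift, 2 reduces
  I11: { [L → X T .] }  — reduce
  I12: { [L → X f .] }  — reduce

Conflict in state I6:
  Shift-reduce conflict between [T → ( .] and [T → . (]
So the grammar is NOT LR(0).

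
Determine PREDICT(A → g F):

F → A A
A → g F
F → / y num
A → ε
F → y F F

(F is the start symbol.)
{ 'g' }

PREDICT(A → g F) = (FIRST(RHS) \ {ε}) ∪ (FOLLOW(A) if ε ∈ FIRST(RHS), i.e. RHS ⇒* ε)
FIRST(g F) = { 'g' }
ε ∉ FIRST(g F), so FOLLOW(A) is not added.
PREDICT(A → g F) = { 'g' }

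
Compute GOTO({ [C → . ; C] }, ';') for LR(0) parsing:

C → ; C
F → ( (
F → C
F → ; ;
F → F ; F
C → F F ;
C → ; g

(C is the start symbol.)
GOTO(I, ';') = CLOSURE({ [A → αX.β] : [A → α.Xβ] ∈ I, X = ';' })

Items with dot before ';', with the dot advanced:
  [C → . ; C] → [C → ; . C]
Closure of the advanced items:
  [C → ; . C] has the dot before C: add [C → . ; C], [C → . F F ;], [C → . ; g]
  [C → . F F ;] has the dot before F: add [F → . ( (], [F → . C], [F → . ; ;], [F → . F ; F]

GOTO = { [C → . ; C], [C → . ; g], [C → . F F ;], [C → ; . C], [F → . ( (], [F → . ; ;], [F → . C], [F → . F ; F] }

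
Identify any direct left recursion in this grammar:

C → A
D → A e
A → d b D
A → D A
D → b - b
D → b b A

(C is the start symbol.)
No direct left recursion

Direct left recursion occurs when N → N α for some non-terminal N (the right-hand side begins with the left-hand side itself).

C → A: starts with A
D → A e: starts with A
A → d b D: starts with d
A → D A: starts with D
D → b - b: starts with b
D → b b A: starts with b

No direct left recursion found.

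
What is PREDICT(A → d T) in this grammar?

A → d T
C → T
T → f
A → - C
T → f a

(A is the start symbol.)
{ 'd' }

PREDICT(A → d T) = (FIRST(RHS) \ {ε}) ∪ (FOLLOW(A) if ε ∈ FIRST(RHS), i.e. RHS ⇒* ε)
FIRST(d T) = { 'd' }
ε ∉ FIRST(d T), so FOLLOW(A) is not added.
PREDICT(A → d T) = { 'd' }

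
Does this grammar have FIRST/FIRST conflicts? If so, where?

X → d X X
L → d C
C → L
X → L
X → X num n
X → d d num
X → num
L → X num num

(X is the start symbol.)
FIRST sets of the non-terminals at (or reachable through a nullable prefix from) the front of some alternative:
  FIRST(L) = { 'd', 'num' }
  FIRST(X) = { 'd', 'num' }

Productions for X:
  X → d X X: FIRST = { 'd' }
  X → L: FIRST = { 'd', 'num' }
  X → X num n: FIRST = { 'd', 'num' }
  X → d d num: FIRST = { 'd' }
  X → num: FIRST = { 'num' }
Productions for L:
  L → d C: FIRST = { 'd' }
  L → X num num: FIRST = { 'd', 'num' }
C has only one production, so no FIRST/FIRST conflict is possible there.

Conflict for X: X → d X X and X → L
  Overlap: { 'd' }
Conflict for X: X → d X X and X → X num n
  Overlap: { 'd' }
Conflict for X: X → d X X and X → d d num
  Overlap: { 'd' }
Conflict for X: X → L and X → X num n
  Overlap: { 'd', 'num' }
Conflict for X: X → L and X → d d num
  Overlap: { 'd' }
Conflict for X: X → L and X → num
  Overlap: { 'num' }
Conflict for X: X → X num n and X → d d num
  Overlap: { 'd' }
Conflict for X: X → X num n and X → num
  Overlap: { 'num' }
Conflict for L: L → d C and L → X num num
  Overlap: { 'd' }

Answer: Yes. X → d X X / X → L on { 'd' }; X → d X X / X → X num n on { 'd' }; X → d X X / X → d d num on { 'd' }; X → L / X → X num n on { 'd', 'num' }; X → L / X → d d num on { 'd' }; X → L / X → num on { 'num' }; X → X num n / X → d d num on { 'd' }; X → X num n / X → num on { 'num' }; L → d C / L → X num num on { 'd' }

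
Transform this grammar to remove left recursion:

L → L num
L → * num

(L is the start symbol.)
L → * num L'
L' → num L'
L' → ε

L is directly left-recursive. The standard transformation for
  A → A α₁ | ... | A α_m | β₁ | ... | β_n
is
  A  → β₁ A' | ... | β_n A'
  A' → α₁ A' | ... | α_m A' | ε

L → * num becomes L → * num L'
L → L num becomes L' → num L'
Add L' → ε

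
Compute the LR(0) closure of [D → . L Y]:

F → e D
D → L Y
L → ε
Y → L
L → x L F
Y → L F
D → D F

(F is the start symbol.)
{ [D → . L Y], [L → . x L F], [L → .] }

Start with: [D → . L Y]
  [D → . L Y] has the dot before L: add [L → .], [L → . x L F]
No further items can be added.

CLOSURE = { [D → . L Y], [L → . x L F], [L → .] }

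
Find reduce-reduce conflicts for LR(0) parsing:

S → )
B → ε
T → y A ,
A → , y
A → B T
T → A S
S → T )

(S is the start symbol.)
Augment with S' → S and build the canonical LR(0) collection (I0 = CLOSURE({[S' → . S]}), then GOTO on every symbol after a dot until no new states appear). It has 14 states:
  I0: { [A → . , y], [A → . B T], [B → .], [S → . )], [S → . T )], [S' → . S], [T → . A S], [T → . y A ,] }  — shift, reduce
  I1: { [S → ) .] }  — reduce
  I2: { [A → , . y] }  — shift
  I3: { [A → . , y], [A → . B T], [B → .], [S → . )], [S → . T )], [T → . A S], [T → . y A ,], [T → A . S] }  — shift, reduce
  I4: { [A → . , y], [A → . B T], [A → B . T], [B → .], [T → . A S], [T → . y A ,] }  — shift, reduce
  I5: { [S' → S .] }  — accept
  I6: { [S → T . )] }  — shift
  I7: { [A → . , y], [A → . B T], [B → .], [T → y . A ,] }  — shift, reduce
  I8: { [T → y A . ,] }  — shift
  I9: { [T → y A , .] }  — reduce
  I10: { [S → T ) .] }  — reduce
  I11: { [A → B T .] }  — reduce
  I12: { [T → A S .] }  — reduce
  I13: { [A → , y .] }  — reduce

No state contains more than one complete item.

Answer: No reduce-reduce conflicts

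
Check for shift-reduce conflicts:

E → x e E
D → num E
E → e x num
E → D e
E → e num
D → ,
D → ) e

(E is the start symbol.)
No shift-reduce conflicts

Augment with E' → E and build the canonical LR(0) collection (I0 = CLOSURE({[E' → . E]}), then GOTO on every symbol after a dot until no new states appear). It has 16 states:
  I0: { [D → . ) e], [D → . ,], [D → . num E], [E → . D e], [E → . e num], [E → . e x num], [E → . x e E], [E' → . E] }  — shift
  I1: { [D → ) . e] }  — shift
  I2: { [D → , .] }  — reduce
  I3: { [E → D . e] }  — shift
  I4: { [E' → E .] }  — accept
  I5: { [E → e . num], [E → e . x num] }  — shift
  I6: { [D → . ) e], [D → . ,], [D → . num E], [D → num . E], [E → . D e], [E → . e num], [E → . e x num], [E → . x e E] }  — shift
  I7: { [E → x . e E] }  — shift
  I8: { [D → . ) e], [D → . ,], [D → . num E], [E → . D e], [E → . e num], [E → . e x num], [E → . x e E], [E → x e . E] }  — shift
  I9: { [E → x e E .] }  — reduce
  I10: { [D → num E .] }  — reduce
  I11: { [E → e num .] }  — reduce
  I12: { [E → e x . num] }  — shift
  I13: { [E → e x num .] }  — reduce
  I14: { [E → D e .] }  — reduce
  I15: { [D → ) e .] }  — reduce

No state contains both a complete item and a shift item.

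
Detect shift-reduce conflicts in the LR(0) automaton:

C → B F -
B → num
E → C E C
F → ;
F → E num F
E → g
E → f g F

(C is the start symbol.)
No shift-reduce conflicts

A shift-reduce conflict occurs when an LR(0) state has both:
  - a complete (reduce) item [A → α .] (dot at the end), and
  - a shift item [B → β . c γ] (dot before a terminal).

Augment with C' → C and build the canonical LR(0) collection (I0 = CLOSURE({[C' → . C]}), then GOTO on every symbol after a dot until no new states appear). It has 17 states:
  I0: { [B → . num], [C → . B F -], [C' → . C] }  — shift
  I1: { [B → . num], [C → . B F -], [C → B . F -], [E → . C E C], [E → . f g F], [E → . g], [F → . ;], [F → . E num F] }  — shift
  I2: { [C' → C .] }  — accept
  I3: { [B → num .] }  — reduce
  I4: { [F → ; .] }  — reduce
  I5: { [B → . num], [C → . B F -], [E → . C E C], [E → . f g F], [E → . g], [E → C . E C] }  — shift
  I6: { [F → E . num F] }  — shift
  I7: { [C → B F . -] }  — shift
  I8: { [E → f . g F] }  — shift
  I9: { [E → g .] }  — reduce
  I10: { [B → . num], [C → . B F -], [E → . C E C], [E → . f g F], [E → . g], [E → f g . F], [F → . ;], [F → . E num F] }  — shift
  I11: { [E → f g F .] }  — reduce
  I12: { [C → B F - .] }  — reduce
  I13: { [B → . num], [C → . B F -], [E → . C E C], [E → . f g F], [E → . g], [F → . ;], [F → . E num F], [F → E num . F] }  — shift
  I14: { [F → E num F .] }  — reduce
  I15: { [B → . num], [C → . B F -], [E → C E . C] }  — shift
  I16: { [E → C E C .] }  — reduce

No state contains both a complete item and a shift item.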